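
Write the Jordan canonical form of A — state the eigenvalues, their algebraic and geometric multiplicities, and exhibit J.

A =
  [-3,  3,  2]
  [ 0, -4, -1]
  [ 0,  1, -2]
J_3(-3)

The characteristic polynomial is
  det(x·I − A) = x^3 + 9*x^2 + 27*x + 27 = (x + 3)^3

Eigenvalues and multiplicities (the geometric multiplicity of λ is n − rank(A − λI), which equals the number of Jordan blocks for λ):
  λ = -3: algebraic multiplicity = 3, geometric multiplicity = 1

Determining the block sizes for each eigenvalue:
  λ = -3: one block (gm = 1), so the single block has size am = 3 → block sizes [3]

Assembling the blocks gives a Jordan form
J =
  [-3,  1,  0]
  [ 0, -3,  1]
  [ 0,  0, -3]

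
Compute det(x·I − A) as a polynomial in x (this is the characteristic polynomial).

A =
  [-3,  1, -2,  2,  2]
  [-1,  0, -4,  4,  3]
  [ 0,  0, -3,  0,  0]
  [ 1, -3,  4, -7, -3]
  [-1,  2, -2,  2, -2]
x^5 + 15*x^4 + 90*x^3 + 270*x^2 + 405*x + 243

Expanding det(x·I − A) (e.g. by cofactor expansion or by noting that A is similar to its Jordan form J, which has the same characteristic polynomial as A) gives
  χ_A(x) = x^5 + 15*x^4 + 90*x^3 + 270*x^2 + 405*x + 243
which factors as (x + 3)^5. The eigenvalues (with algebraic multiplicities) are λ = -3 with multiplicity 5.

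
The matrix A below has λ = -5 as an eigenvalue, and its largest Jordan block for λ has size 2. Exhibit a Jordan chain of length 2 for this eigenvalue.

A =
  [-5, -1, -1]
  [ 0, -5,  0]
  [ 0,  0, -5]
A Jordan chain for λ = -5 of length 2:
v_1 = (-1, 0, 0)ᵀ
v_2 = (0, 1, 0)ᵀ

Let N = A − (-5)·I. We want v_2 with N^2 v_2 = 0 but N^1 v_2 ≠ 0; then v_{j-1} := N · v_j for j = 2, …, 2.

Pick v_2 = (0, 1, 0)ᵀ.
Then v_1 = N · v_2 = (-1, 0, 0)ᵀ.

Sanity check: (A − (-5)·I) v_1 = (0, 0, 0)ᵀ = 0. ✓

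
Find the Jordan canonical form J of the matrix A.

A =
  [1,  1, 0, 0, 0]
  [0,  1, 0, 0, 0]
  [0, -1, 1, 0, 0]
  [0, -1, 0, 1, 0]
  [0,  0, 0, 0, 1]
J_2(1) ⊕ J_1(1) ⊕ J_1(1) ⊕ J_1(1)

The characteristic polynomial is
  det(x·I − A) = x^5 - 5*x^4 + 10*x^3 - 10*x^2 + 5*x - 1 = (x - 1)^5

Eigenvalues and multiplicities (the geometric multiplicity of λ is n − rank(A − λI), which equals the number of Jordan blocks for λ):
  λ = 1: algebraic multiplicity = 5, geometric multiplicity = 4

Determining the block sizes for each eigenvalue:
  λ = 1: 4 blocks summing to 5 forces exactly one block of size 2 and the rest size 1 → block sizes [2, 1, 1, 1]

Assembling the blocks gives a Jordan form
J =
  [1, 1, 0, 0, 0]
  [0, 1, 0, 0, 0]
  [0, 0, 1, 0, 0]
  [0, 0, 0, 1, 0]
  [0, 0, 0, 0, 1]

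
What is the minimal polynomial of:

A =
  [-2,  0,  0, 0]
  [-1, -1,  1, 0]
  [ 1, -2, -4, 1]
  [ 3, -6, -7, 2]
x^4 + 5*x^3 + 9*x^2 + 7*x + 2

The characteristic polynomial is χ_A(x) = (x + 1)^3*(x + 2), so the eigenvalues are known. The minimal polynomial is
  m_A(x) = Π_λ (x − λ)^{k_λ}
where k_λ is the size of the *largest* Jordan block for λ (equivalently, the smallest k with (A − λI)^k v = 0 for every generalised eigenvector v of λ).

  λ = -2: largest Jordan block has size 1, contributing (x + 2)
  λ = -1: largest Jordan block has size 3, contributing (x + 1)^3

So m_A(x) = (x + 1)^3*(x + 2) = x^4 + 5*x^3 + 9*x^2 + 7*x + 2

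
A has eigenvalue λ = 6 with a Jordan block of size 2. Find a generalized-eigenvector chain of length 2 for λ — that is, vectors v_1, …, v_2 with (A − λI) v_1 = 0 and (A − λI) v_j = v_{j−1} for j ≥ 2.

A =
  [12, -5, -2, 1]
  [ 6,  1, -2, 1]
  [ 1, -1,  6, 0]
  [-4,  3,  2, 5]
A Jordan chain for λ = 6 of length 2:
v_1 = (6, 6, 1, -4)ᵀ
v_2 = (1, 0, 0, 0)ᵀ

Let N = A − (6)·I. We want v_2 with N^2 v_2 = 0 but N^1 v_2 ≠ 0; then v_{j-1} := N · v_j for j = 2, …, 2.

Pick v_2 = (1, 0, 0, 0)ᵀ.
Then v_1 = N · v_2 = (6, 6, 1, -4)ᵀ.

Sanity check: (A − (6)·I) v_1 = (0, 0, 0, 0)ᵀ = 0. ✓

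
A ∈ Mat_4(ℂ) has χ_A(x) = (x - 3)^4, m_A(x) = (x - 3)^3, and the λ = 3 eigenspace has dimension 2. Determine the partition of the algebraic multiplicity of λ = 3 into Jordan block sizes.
Block sizes for λ = 3: [3, 1]

Step 1 — from the characteristic polynomial, algebraic multiplicity of λ = 3 is 4. From dim ker(A − (3)·I) = 2, there are exactly 2 Jordan blocks for λ = 3.
Step 2 — from the minimal polynomial, the factor (x − 3)^3 tells us the largest block for λ = 3 has size 3.
Step 3 — with total size 4, 2 blocks, and largest block 3, the block sizes (in nonincreasing order) are [3, 1].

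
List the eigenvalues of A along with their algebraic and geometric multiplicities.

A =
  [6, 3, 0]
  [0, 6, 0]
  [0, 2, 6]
λ = 6: alg = 3, geom = 2

Step 1 — factor the characteristic polynomial to read off the algebraic multiplicities:
  χ_A(x) = (x - 6)^3

Step 2 — compute geometric multiplicities via the rank-nullity identity g(λ) = n − rank(A − λI):
  rank(A − (6)·I) = 1, so dim ker(A − (6)·I) = n − 1 = 2

Summary:
  λ = 6: algebraic multiplicity = 3, geometric multiplicity = 2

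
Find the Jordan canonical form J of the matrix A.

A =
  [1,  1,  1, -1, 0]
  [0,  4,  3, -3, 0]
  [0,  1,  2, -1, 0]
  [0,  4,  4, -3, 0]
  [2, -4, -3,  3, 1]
J_3(1) ⊕ J_1(1) ⊕ J_1(1)

The characteristic polynomial is
  det(x·I − A) = x^5 - 5*x^4 + 10*x^3 - 10*x^2 + 5*x - 1 = (x - 1)^5

Eigenvalues and multiplicities (the geometric multiplicity of λ is n − rank(A − λI), which equals the number of Jordan blocks for λ):
  λ = 1: algebraic multiplicity = 5, geometric multiplicity = 3

Determining the block sizes for each eigenvalue:
  λ = 1: with am = 5 and gm = 3, the partition is not yet determined (e.g. several partitions of 5 into 3 parts exist). Let N = A − (1)·I. Computing rank(N^1) = 2, rank(N^2) = 1, rank(N^3) = 0; the number of blocks of size ≥ j is rank(N^{j−1}) − rank(N^j), giving [3, 1, 1]. So we have 1 block(s) of size 3, 2 block(s) of size 1 → block sizes [3, 1, 1]

Assembling the blocks gives a Jordan form
J =
  [1, 1, 0, 0, 0]
  [0, 1, 1, 0, 0]
  [0, 0, 1, 0, 0]
  [0, 0, 0, 1, 0]
  [0, 0, 0, 0, 1]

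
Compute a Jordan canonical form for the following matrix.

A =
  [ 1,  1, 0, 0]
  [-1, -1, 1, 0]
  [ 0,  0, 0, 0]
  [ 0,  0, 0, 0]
J_3(0) ⊕ J_1(0)

The characteristic polynomial is
  det(x·I − A) = x^4

Eigenvalues and multiplicities (the geometric multiplicity of λ is n − rank(A − λI), which equals the number of Jordan blocks for λ):
  λ = 0: algebraic multiplicity = 4, geometric multiplicity = 2

Determining the block sizes for each eigenvalue:
  λ = 0: with am = 4 and gm = 2, the partition is not yet determined (e.g. several partitions of 4 into 2 parts exist). Let N = A − (0)·I. Computing rank(N^1) = 2, rank(N^2) = 1, rank(N^3) = 0; the number of blocks of size ≥ j is rank(N^{j−1}) − rank(N^j), giving [2, 1, 1]. So we have 1 block(s) of size 3, 1 block(s) of size 1 → block sizes [3, 1]

Assembling the blocks gives a Jordan form
J =
  [0, 1, 0, 0]
  [0, 0, 1, 0]
  [0, 0, 0, 0]
  [0, 0, 0, 0]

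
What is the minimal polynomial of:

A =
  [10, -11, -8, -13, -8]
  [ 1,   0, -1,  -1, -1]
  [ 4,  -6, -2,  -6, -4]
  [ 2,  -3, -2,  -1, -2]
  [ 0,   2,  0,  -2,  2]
x^3 - 5*x^2 + 8*x - 4

The characteristic polynomial is χ_A(x) = (x - 2)^4*(x - 1), so the eigenvalues are known. The minimal polynomial is
  m_A(x) = Π_λ (x − λ)^{k_λ}
where k_λ is the size of the *largest* Jordan block for λ (equivalently, the smallest k with (A − λI)^k v = 0 for every generalised eigenvector v of λ).

  λ = 1: largest Jordan block has size 1, contributing (x − 1)
  λ = 2: largest Jordan block has size 2, contributing (x − 2)^2

So m_A(x) = (x - 2)^2*(x - 1) = x^3 - 5*x^2 + 8*x - 4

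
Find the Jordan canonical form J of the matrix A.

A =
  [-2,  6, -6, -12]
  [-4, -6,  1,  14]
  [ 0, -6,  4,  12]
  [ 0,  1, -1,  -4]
J_3(-2) ⊕ J_1(-2)

The characteristic polynomial is
  det(x·I − A) = x^4 + 8*x^3 + 24*x^2 + 32*x + 16 = (x + 2)^4

Eigenvalues and multiplicities (the geometric multiplicity of λ is n − rank(A − λI), which equals the number of Jordan blocks for λ):
  λ = -2: algebraic multiplicity = 4, geometric multiplicity = 2

Determining the block sizes for each eigenvalue:
  λ = -2: with am = 4 and gm = 2, the partition is not yet determined (e.g. several partitions of 4 into 2 parts exist). Let N = A − (-2)·I. Computing rank(N^1) = 2, rank(N^2) = 1, rank(N^3) = 0; the number of blocks of size ≥ j is rank(N^{j−1}) − rank(N^j), giving [2, 1, 1]. So we have 1 block(s) of size 3, 1 block(s) of size 1 → block sizes [3, 1]

Assembling the blocks gives a Jordan form
J =
  [-2,  1,  0,  0]
  [ 0, -2,  1,  0]
  [ 0,  0, -2,  0]
  [ 0,  0,  0, -2]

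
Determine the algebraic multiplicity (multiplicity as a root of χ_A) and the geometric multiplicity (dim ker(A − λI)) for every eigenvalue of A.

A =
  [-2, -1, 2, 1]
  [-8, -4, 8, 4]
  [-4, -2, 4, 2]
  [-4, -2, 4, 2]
λ = 0: alg = 4, geom = 3

Step 1 — factor the characteristic polynomial to read off the algebraic multiplicities:
  χ_A(x) = x^4

Step 2 — compute geometric multiplicities via the rank-nullity identity g(λ) = n − rank(A − λI):
  rank(A − (0)·I) = 1, so dim ker(A − (0)·I) = n − 1 = 3

Summary:
  λ = 0: algebraic multiplicity = 4, geometric multiplicity = 3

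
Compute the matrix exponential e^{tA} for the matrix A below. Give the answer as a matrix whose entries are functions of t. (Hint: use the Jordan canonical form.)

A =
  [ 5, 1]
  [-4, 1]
e^{tA} =
  [2*t*exp(3*t) + exp(3*t), t*exp(3*t)]
  [-4*t*exp(3*t), -2*t*exp(3*t) + exp(3*t)]

Strategy: write A = P · J · P⁻¹ where J is a Jordan canonical form, so e^{tA} = P · e^{tJ} · P⁻¹, and e^{tJ} can be computed block-by-block.

A has Jordan form
J =
  [3, 1]
  [0, 3]
(up to reordering of blocks).

Per-block formulas:
  For a 2×2 Jordan block J_2(3): exp(t · J_2(3)) = e^(3t)·(I + t·N), where N is the 2×2 nilpotent shift.

After assembling e^{tJ} and conjugating by P, we get:

e^{tA} =
  [2*t*exp(3*t) + exp(3*t), t*exp(3*t)]
  [-4*t*exp(3*t), -2*t*exp(3*t) + exp(3*t)]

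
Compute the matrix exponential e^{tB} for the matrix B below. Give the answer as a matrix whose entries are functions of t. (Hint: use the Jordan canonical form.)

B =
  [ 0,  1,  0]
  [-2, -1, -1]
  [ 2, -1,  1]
e^{tB} =
  [1 - t^2, -t^2/2 + t, -t^2/2]
  [-2*t, 1 - t, -t]
  [2*t^2 + 2*t, t^2 - t, t^2 + t + 1]

Strategy: write B = P · J · P⁻¹ where J is a Jordan canonical form, so e^{tB} = P · e^{tJ} · P⁻¹, and e^{tJ} can be computed block-by-block.

B has Jordan form
J =
  [0, 1, 0]
  [0, 0, 1]
  [0, 0, 0]
(up to reordering of blocks).

Per-block formulas:
  For a 3×3 Jordan block J_3(0): exp(t · J_3(0)) = e^(0t)·(I + t·N + (t^2/2)·N^2), where N is the 3×3 nilpotent shift.

After assembling e^{tJ} and conjugating by P, we get:

e^{tB} =
  [1 - t^2, -t^2/2 + t, -t^2/2]
  [-2*t, 1 - t, -t]
  [2*t^2 + 2*t, t^2 - t, t^2 + t + 1]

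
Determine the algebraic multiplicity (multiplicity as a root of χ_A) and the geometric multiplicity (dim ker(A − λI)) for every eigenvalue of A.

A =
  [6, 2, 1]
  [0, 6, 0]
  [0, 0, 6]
λ = 6: alg = 3, geom = 2

Step 1 — factor the characteristic polynomial to read off the algebraic multiplicities:
  χ_A(x) = (x - 6)^3

Step 2 — compute geometric multiplicities via the rank-nullity identity g(λ) = n − rank(A − λI):
  rank(A − (6)·I) = 1, so dim ker(A − (6)·I) = n − 1 = 2

Summary:
  λ = 6: algebraic multiplicity = 3, geometric multiplicity = 2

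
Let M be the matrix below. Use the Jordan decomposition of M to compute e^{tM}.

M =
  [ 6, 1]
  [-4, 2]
e^{tM} =
  [2*t*exp(4*t) + exp(4*t), t*exp(4*t)]
  [-4*t*exp(4*t), -2*t*exp(4*t) + exp(4*t)]

Strategy: write M = P · J · P⁻¹ where J is a Jordan canonical form, so e^{tM} = P · e^{tJ} · P⁻¹, and e^{tJ} can be computed block-by-block.

M has Jordan form
J =
  [4, 1]
  [0, 4]
(up to reordering of blocks).

Per-block formulas:
  For a 2×2 Jordan block J_2(4): exp(t · J_2(4)) = e^(4t)·(I + t·N), where N is the 2×2 nilpotent shift.

After assembling e^{tJ} and conjugating by P, we get:

e^{tM} =
  [2*t*exp(4*t) + exp(4*t), t*exp(4*t)]
  [-4*t*exp(4*t), -2*t*exp(4*t) + exp(4*t)]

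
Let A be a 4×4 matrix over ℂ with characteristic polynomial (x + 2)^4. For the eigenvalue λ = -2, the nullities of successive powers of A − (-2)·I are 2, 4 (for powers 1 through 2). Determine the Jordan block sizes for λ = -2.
Block sizes for λ = -2: [2, 2]

From the dimensions of kernels of powers, the number of Jordan blocks of size at least j is d_j − d_{j−1} where d_j = dim ker(N^j) (with d_0 = 0). Computing the differences gives [2, 2].
The number of blocks of size exactly k is (#blocks of size ≥ k) − (#blocks of size ≥ k + 1), so the partition is: 2 block(s) of size 2.
In nonincreasing order the block sizes are [2, 2].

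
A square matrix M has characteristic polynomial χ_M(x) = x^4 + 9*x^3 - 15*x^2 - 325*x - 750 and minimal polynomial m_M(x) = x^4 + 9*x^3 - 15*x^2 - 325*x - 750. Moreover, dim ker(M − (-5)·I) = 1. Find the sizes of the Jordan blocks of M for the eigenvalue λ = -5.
Block sizes for λ = -5: [3]

Step 1 — from the characteristic polynomial, algebraic multiplicity of λ = -5 is 3. From dim ker(M − (-5)·I) = 1, there are exactly 1 Jordan blocks for λ = -5.
Step 2 — from the minimal polynomial, the factor (x + 5)^3 tells us the largest block for λ = -5 has size 3.
Step 3 — with total size 3, 1 blocks, and largest block 3, the block sizes (in nonincreasing order) are [3].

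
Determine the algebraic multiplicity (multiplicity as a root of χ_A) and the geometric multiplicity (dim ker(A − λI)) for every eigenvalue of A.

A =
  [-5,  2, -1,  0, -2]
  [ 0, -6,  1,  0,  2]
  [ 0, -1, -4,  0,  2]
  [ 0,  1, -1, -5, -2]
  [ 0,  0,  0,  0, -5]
λ = -5: alg = 5, geom = 3

Step 1 — factor the characteristic polynomial to read off the algebraic multiplicities:
  χ_A(x) = (x + 5)^5

Step 2 — compute geometric multiplicities via the rank-nullity identity g(λ) = n − rank(A − λI):
  rank(A − (-5)·I) = 2, so dim ker(A − (-5)·I) = n − 2 = 3

Summary:
  λ = -5: algebraic multiplicity = 5, geometric multiplicity = 3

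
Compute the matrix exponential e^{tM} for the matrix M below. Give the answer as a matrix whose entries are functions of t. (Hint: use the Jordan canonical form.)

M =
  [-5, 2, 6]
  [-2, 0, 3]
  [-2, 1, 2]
e^{tM} =
  [-4*t*exp(-t) + exp(-t), 2*t*exp(-t), 6*t*exp(-t)]
  [-2*t*exp(-t), t*exp(-t) + exp(-t), 3*t*exp(-t)]
  [-2*t*exp(-t), t*exp(-t), 3*t*exp(-t) + exp(-t)]

Strategy: write M = P · J · P⁻¹ where J is a Jordan canonical form, so e^{tM} = P · e^{tJ} · P⁻¹, and e^{tJ} can be computed block-by-block.

M has Jordan form
J =
  [-1,  1,  0]
  [ 0, -1,  0]
  [ 0,  0, -1]
(up to reordering of blocks).

Per-block formulas:
  For a 2×2 Jordan block J_2(-1): exp(t · J_2(-1)) = e^(-1t)·(I + t·N), where N is the 2×2 nilpotent shift.
  For a 1×1 block at λ = -1: exp(t · [-1]) = [e^(-1t)].

After assembling e^{tJ} and conjugating by P, we get:

e^{tM} =
  [-4*t*exp(-t) + exp(-t), 2*t*exp(-t), 6*t*exp(-t)]
  [-2*t*exp(-t), t*exp(-t) + exp(-t), 3*t*exp(-t)]
  [-2*t*exp(-t), t*exp(-t), 3*t*exp(-t) + exp(-t)]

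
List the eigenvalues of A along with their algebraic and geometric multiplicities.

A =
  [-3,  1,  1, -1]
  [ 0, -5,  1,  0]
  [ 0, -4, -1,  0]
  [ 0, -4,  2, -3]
λ = -3: alg = 4, geom = 2

Step 1 — factor the characteristic polynomial to read off the algebraic multiplicities:
  χ_A(x) = (x + 3)^4

Step 2 — compute geometric multiplicities via the rank-nullity identity g(λ) = n − rank(A − λI):
  rank(A − (-3)·I) = 2, so dim ker(A − (-3)·I) = n − 2 = 2

Summary:
  λ = -3: algebraic multiplicity = 4, geometric multiplicity = 2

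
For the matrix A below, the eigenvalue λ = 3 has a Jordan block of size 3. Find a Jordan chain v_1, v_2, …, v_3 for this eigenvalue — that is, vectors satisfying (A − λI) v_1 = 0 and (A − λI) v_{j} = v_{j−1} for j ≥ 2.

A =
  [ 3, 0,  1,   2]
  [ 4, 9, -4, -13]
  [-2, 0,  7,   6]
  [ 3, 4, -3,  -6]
A Jordan chain for λ = 3 of length 3:
v_1 = (8, -12, 16, -8)ᵀ
v_2 = (0, 10, -8, 8)ᵀ
v_3 = (4, -1, 0, 0)ᵀ

Let N = A − (3)·I. We want v_3 with N^3 v_3 = 0 but N^2 v_3 ≠ 0; then v_{j-1} := N · v_j for j = 3, …, 2.

Pick v_3 = (4, -1, 0, 0)ᵀ.
Then v_2 = N · v_3 = (0, 10, -8, 8)ᵀ.
Then v_1 = N · v_2 = (8, -12, 16, -8)ᵀ.

Sanity check: (A − (3)·I) v_1 = (0, 0, 0, 0)ᵀ = 0. ✓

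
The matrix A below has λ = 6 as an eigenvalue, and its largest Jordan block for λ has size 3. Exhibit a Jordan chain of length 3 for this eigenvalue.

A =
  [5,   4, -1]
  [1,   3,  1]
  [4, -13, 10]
A Jordan chain for λ = 6 of length 3:
v_1 = (1, 0, -1)ᵀ
v_2 = (-1, 1, 4)ᵀ
v_3 = (1, 0, 0)ᵀ

Let N = A − (6)·I. We want v_3 with N^3 v_3 = 0 but N^2 v_3 ≠ 0; then v_{j-1} := N · v_j for j = 3, …, 2.

Pick v_3 = (1, 0, 0)ᵀ.
Then v_2 = N · v_3 = (-1, 1, 4)ᵀ.
Then v_1 = N · v_2 = (1, 0, -1)ᵀ.

Sanity check: (A − (6)·I) v_1 = (0, 0, 0)ᵀ = 0. ✓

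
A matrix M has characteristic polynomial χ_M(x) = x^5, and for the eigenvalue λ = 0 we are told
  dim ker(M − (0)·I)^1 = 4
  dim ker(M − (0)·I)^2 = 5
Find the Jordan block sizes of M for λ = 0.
Block sizes for λ = 0: [2, 1, 1, 1]

From the dimensions of kernels of powers, the number of Jordan blocks of size at least j is d_j − d_{j−1} where d_j = dim ker(N^j) (with d_0 = 0). Computing the differences gives [4, 1].
The number of blocks of size exactly k is (#blocks of size ≥ k) − (#blocks of size ≥ k + 1), so the partition is: 3 block(s) of size 1, 1 block(s) of size 2.
In nonincreasing order the block sizes are [2, 1, 1, 1].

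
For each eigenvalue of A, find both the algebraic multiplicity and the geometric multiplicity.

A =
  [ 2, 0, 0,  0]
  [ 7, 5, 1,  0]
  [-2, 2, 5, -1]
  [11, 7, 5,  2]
λ = 2: alg = 1, geom = 1; λ = 4: alg = 3, geom = 1

Step 1 — factor the characteristic polynomial to read off the algebraic multiplicities:
  χ_A(x) = (x - 4)^3*(x - 2)

Step 2 — compute geometric multiplicities via the rank-nullity identity g(λ) = n − rank(A − λI):
  rank(A − (2)·I) = 3, so dim ker(A − (2)·I) = n − 3 = 1
  rank(A − (4)·I) = 3, so dim ker(A − (4)·I) = n − 3 = 1

Summary:
  λ = 2: algebraic multiplicity = 1, geometric multiplicity = 1
  λ = 4: algebraic multiplicity = 3, geometric multiplicity = 1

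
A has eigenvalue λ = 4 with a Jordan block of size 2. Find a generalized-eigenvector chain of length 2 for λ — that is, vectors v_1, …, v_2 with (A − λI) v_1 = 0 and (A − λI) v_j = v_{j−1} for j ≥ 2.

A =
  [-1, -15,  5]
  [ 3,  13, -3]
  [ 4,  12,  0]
A Jordan chain for λ = 4 of length 2:
v_1 = (-5, 3, 4)ᵀ
v_2 = (1, 0, 0)ᵀ

Let N = A − (4)·I. We want v_2 with N^2 v_2 = 0 but N^1 v_2 ≠ 0; then v_{j-1} := N · v_j for j = 2, …, 2.

Pick v_2 = (1, 0, 0)ᵀ.
Then v_1 = N · v_2 = (-5, 3, 4)ᵀ.

Sanity check: (A − (4)·I) v_1 = (0, 0, 0)ᵀ = 0. ✓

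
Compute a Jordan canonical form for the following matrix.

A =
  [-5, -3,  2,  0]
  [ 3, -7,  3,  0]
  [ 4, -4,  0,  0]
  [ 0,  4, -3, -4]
J_3(-4) ⊕ J_1(-4)

The characteristic polynomial is
  det(x·I − A) = x^4 + 16*x^3 + 96*x^2 + 256*x + 256 = (x + 4)^4

Eigenvalues and multiplicities (the geometric multiplicity of λ is n − rank(A − λI), which equals the number of Jordan blocks for λ):
  λ = -4: algebraic multiplicity = 4, geometric multiplicity = 2

Determining the block sizes for each eigenvalue:
  λ = -4: with am = 4 and gm = 2, the partition is not yet determined (e.g. several partitions of 4 into 2 parts exist). Let N = A − (-4)·I. Computing rank(N^1) = 2, rank(N^2) = 1, rank(N^3) = 0; the number of blocks of size ≥ j is rank(N^{j−1}) − rank(N^j), giving [2, 1, 1]. So we have 1 block(s) of size 3, 1 block(s) of size 1 → block sizes [3, 1]

Assembling the blocks gives a Jordan form
J =
  [-4,  1,  0,  0]
  [ 0, -4,  1,  0]
  [ 0,  0, -4,  0]
  [ 0,  0,  0, -4]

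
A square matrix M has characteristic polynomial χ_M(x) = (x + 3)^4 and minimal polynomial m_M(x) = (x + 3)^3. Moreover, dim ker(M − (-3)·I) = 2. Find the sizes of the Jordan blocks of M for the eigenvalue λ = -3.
Block sizes for λ = -3: [3, 1]

Step 1 — from the characteristic polynomial, algebraic multiplicity of λ = -3 is 4. From dim ker(M − (-3)·I) = 2, there are exactly 2 Jordan blocks for λ = -3.
Step 2 — from the minimal polynomial, the factor (x + 3)^3 tells us the largest block for λ = -3 has size 3.
Step 3 — with total size 4, 2 blocks, and largest block 3, the block sizes (in nonincreasing order) are [3, 1].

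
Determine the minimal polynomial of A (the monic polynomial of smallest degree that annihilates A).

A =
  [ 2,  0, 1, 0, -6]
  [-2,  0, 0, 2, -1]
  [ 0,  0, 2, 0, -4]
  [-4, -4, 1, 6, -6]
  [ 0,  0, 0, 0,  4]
x^4 - 12*x^3 + 52*x^2 - 96*x + 64

The characteristic polynomial is χ_A(x) = (x - 4)^2*(x - 2)^3, so the eigenvalues are known. The minimal polynomial is
  m_A(x) = Π_λ (x − λ)^{k_λ}
where k_λ is the size of the *largest* Jordan block for λ (equivalently, the smallest k with (A − λI)^k v = 0 for every generalised eigenvector v of λ).

  λ = 2: largest Jordan block has size 2, contributing (x − 2)^2
  λ = 4: largest Jordan block has size 2, contributing (x − 4)^2

So m_A(x) = (x - 4)^2*(x - 2)^2 = x^4 - 12*x^3 + 52*x^2 - 96*x + 64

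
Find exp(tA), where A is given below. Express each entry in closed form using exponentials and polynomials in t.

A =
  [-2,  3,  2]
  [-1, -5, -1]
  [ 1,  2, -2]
e^{tA} =
  [t*exp(-3*t) + exp(-3*t), t^2*exp(-3*t)/2 + 3*t*exp(-3*t), t^2*exp(-3*t)/2 + 2*t*exp(-3*t)]
  [-t*exp(-3*t), -t^2*exp(-3*t)/2 - 2*t*exp(-3*t) + exp(-3*t), -t^2*exp(-3*t)/2 - t*exp(-3*t)]
  [t*exp(-3*t), t^2*exp(-3*t)/2 + 2*t*exp(-3*t), t^2*exp(-3*t)/2 + t*exp(-3*t) + exp(-3*t)]

Strategy: write A = P · J · P⁻¹ where J is a Jordan canonical form, so e^{tA} = P · e^{tJ} · P⁻¹, and e^{tJ} can be computed block-by-block.

A has Jordan form
J =
  [-3,  1,  0]
  [ 0, -3,  1]
  [ 0,  0, -3]
(up to reordering of blocks).

Per-block formulas:
  For a 3×3 Jordan block J_3(-3): exp(t · J_3(-3)) = e^(-3t)·(I + t·N + (t^2/2)·N^2), where N is the 3×3 nilpotent shift.

After assembling e^{tJ} and conjugating by P, we get:

e^{tA} =
  [t*exp(-3*t) + exp(-3*t), t^2*exp(-3*t)/2 + 3*t*exp(-3*t), t^2*exp(-3*t)/2 + 2*t*exp(-3*t)]
  [-t*exp(-3*t), -t^2*exp(-3*t)/2 - 2*t*exp(-3*t) + exp(-3*t), -t^2*exp(-3*t)/2 - t*exp(-3*t)]
  [t*exp(-3*t), t^2*exp(-3*t)/2 + 2*t*exp(-3*t), t^2*exp(-3*t)/2 + t*exp(-3*t) + exp(-3*t)]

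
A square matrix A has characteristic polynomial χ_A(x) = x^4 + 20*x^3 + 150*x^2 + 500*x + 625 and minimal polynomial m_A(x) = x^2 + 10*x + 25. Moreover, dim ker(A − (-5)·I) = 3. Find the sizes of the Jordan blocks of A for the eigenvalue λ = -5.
Block sizes for λ = -5: [2, 1, 1]

Step 1 — from the characteristic polynomial, algebraic multiplicity of λ = -5 is 4. From dim ker(A − (-5)·I) = 3, there are exactly 3 Jordan blocks for λ = -5.
Step 2 — from the minimal polynomial, the factor (x + 5)^2 tells us the largest block for λ = -5 has size 2.
Step 3 — with total size 4, 3 blocks, and largest block 2, the block sizes (in nonincreasing order) are [2, 1, 1].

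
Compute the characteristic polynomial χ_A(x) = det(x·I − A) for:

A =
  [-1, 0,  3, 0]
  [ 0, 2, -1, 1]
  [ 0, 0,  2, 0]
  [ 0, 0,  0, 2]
x^4 - 5*x^3 + 6*x^2 + 4*x - 8

Expanding det(x·I − A) (e.g. by cofactor expansion or by noting that A is similar to its Jordan form J, which has the same characteristic polynomial as A) gives
  χ_A(x) = x^4 - 5*x^3 + 6*x^2 + 4*x - 8
which factors as (x - 2)^3*(x + 1). The eigenvalues (with algebraic multiplicities) are λ = -1 with multiplicity 1, λ = 2 with multiplicity 3.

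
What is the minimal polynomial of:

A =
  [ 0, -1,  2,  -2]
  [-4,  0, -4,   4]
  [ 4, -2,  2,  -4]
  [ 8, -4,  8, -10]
x^2 + 4*x + 4

The characteristic polynomial is χ_A(x) = (x + 2)^4, so the eigenvalues are known. The minimal polynomial is
  m_A(x) = Π_λ (x − λ)^{k_λ}
where k_λ is the size of the *largest* Jordan block for λ (equivalently, the smallest k with (A − λI)^k v = 0 for every generalised eigenvector v of λ).

  λ = -2: largest Jordan block has size 2, contributing (x + 2)^2

So m_A(x) = (x + 2)^2 = x^2 + 4*x + 4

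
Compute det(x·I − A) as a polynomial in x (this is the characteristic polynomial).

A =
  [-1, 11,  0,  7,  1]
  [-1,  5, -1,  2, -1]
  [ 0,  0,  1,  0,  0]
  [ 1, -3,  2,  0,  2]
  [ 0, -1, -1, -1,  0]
x^5 - 5*x^4 + 10*x^3 - 10*x^2 + 5*x - 1

Expanding det(x·I − A) (e.g. by cofactor expansion or by noting that A is similar to its Jordan form J, which has the same characteristic polynomial as A) gives
  χ_A(x) = x^5 - 5*x^4 + 10*x^3 - 10*x^2 + 5*x - 1
which factors as (x - 1)^5. The eigenvalues (with algebraic multiplicities) are λ = 1 with multiplicity 5.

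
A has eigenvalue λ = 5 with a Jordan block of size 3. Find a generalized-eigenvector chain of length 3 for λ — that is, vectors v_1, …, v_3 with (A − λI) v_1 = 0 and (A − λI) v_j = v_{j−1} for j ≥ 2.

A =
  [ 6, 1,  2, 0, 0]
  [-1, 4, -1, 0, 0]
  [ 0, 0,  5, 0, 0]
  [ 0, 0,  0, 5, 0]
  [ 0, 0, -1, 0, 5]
A Jordan chain for λ = 5 of length 3:
v_1 = (1, -1, 0, 0, 0)ᵀ
v_2 = (2, -1, 0, 0, -1)ᵀ
v_3 = (0, 0, 1, 0, 0)ᵀ

Let N = A − (5)·I. We want v_3 with N^3 v_3 = 0 but N^2 v_3 ≠ 0; then v_{j-1} := N · v_j for j = 3, …, 2.

Pick v_3 = (0, 0, 1, 0, 0)ᵀ.
Then v_2 = N · v_3 = (2, -1, 0, 0, -1)ᵀ.
Then v_1 = N · v_2 = (1, -1, 0, 0, 0)ᵀ.

Sanity check: (A − (5)·I) v_1 = (0, 0, 0, 0, 0)ᵀ = 0. ✓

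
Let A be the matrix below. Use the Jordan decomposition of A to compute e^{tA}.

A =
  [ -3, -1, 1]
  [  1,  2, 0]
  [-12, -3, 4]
e^{tA} =
  [3*t^2*exp(t)/2 - 4*t*exp(t) + exp(t), -t*exp(t), -t^2*exp(t)/2 + t*exp(t)]
  [-3*t^2*exp(t)/2 + t*exp(t), t*exp(t) + exp(t), t^2*exp(t)/2]
  [9*t^2*exp(t)/2 - 12*t*exp(t), -3*t*exp(t), -3*t^2*exp(t)/2 + 3*t*exp(t) + exp(t)]

Strategy: write A = P · J · P⁻¹ where J is a Jordan canonical form, so e^{tA} = P · e^{tJ} · P⁻¹, and e^{tJ} can be computed block-by-block.

A has Jordan form
J =
  [1, 1, 0]
  [0, 1, 1]
  [0, 0, 1]
(up to reordering of blocks).

Per-block formulas:
  For a 3×3 Jordan block J_3(1): exp(t · J_3(1)) = e^(1t)·(I + t·N + (t^2/2)·N^2), where N is the 3×3 nilpotent shift.

After assembling e^{tJ} and conjugating by P, we get:

e^{tA} =
  [3*t^2*exp(t)/2 - 4*t*exp(t) + exp(t), -t*exp(t), -t^2*exp(t)/2 + t*exp(t)]
  [-3*t^2*exp(t)/2 + t*exp(t), t*exp(t) + exp(t), t^2*exp(t)/2]
  [9*t^2*exp(t)/2 - 12*t*exp(t), -3*t*exp(t), -3*t^2*exp(t)/2 + 3*t*exp(t) + exp(t)]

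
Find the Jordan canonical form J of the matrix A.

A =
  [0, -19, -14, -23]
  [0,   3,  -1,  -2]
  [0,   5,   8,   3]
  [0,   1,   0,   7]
J_1(0) ⊕ J_3(6)

The characteristic polynomial is
  det(x·I − A) = x^4 - 18*x^3 + 108*x^2 - 216*x = x*(x - 6)^3

Eigenvalues and multiplicities (the geometric multiplicity of λ is n − rank(A − λI), which equals the number of Jordan blocks for λ):
  λ = 0: algebraic multiplicity = 1, geometric multiplicity = 1
  λ = 6: algebraic multiplicity = 3, geometric multiplicity = 1

Determining the block sizes for each eigenvalue:
  λ = 0: one block (gm = 1), so the single block has size am = 1 → block sizes [1]
  λ = 6: one block (gm = 1), so the single block has size am = 3 → block sizes [3]

Assembling the blocks gives a Jordan form
J =
  [0, 0, 0, 0]
  [0, 6, 1, 0]
  [0, 0, 6, 1]
  [0, 0, 0, 6]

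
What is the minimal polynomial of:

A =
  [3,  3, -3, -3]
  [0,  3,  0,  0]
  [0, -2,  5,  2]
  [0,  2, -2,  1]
x^2 - 6*x + 9

The characteristic polynomial is χ_A(x) = (x - 3)^4, so the eigenvalues are known. The minimal polynomial is
  m_A(x) = Π_λ (x − λ)^{k_λ}
where k_λ is the size of the *largest* Jordan block for λ (equivalently, the smallest k with (A − λI)^k v = 0 for every generalised eigenvector v of λ).

  λ = 3: largest Jordan block has size 2, contributing (x − 3)^2

So m_A(x) = (x - 3)^2 = x^2 - 6*x + 9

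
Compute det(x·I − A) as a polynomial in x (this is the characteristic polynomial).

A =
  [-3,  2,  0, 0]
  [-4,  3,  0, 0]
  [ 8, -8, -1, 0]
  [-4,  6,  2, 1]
x^4 - 2*x^2 + 1

Expanding det(x·I − A) (e.g. by cofactor expansion or by noting that A is similar to its Jordan form J, which has the same characteristic polynomial as A) gives
  χ_A(x) = x^4 - 2*x^2 + 1
which factors as (x - 1)^2*(x + 1)^2. The eigenvalues (with algebraic multiplicities) are λ = -1 with multiplicity 2, λ = 1 with multiplicity 2.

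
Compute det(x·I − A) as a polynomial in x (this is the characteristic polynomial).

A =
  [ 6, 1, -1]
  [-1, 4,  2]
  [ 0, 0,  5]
x^3 - 15*x^2 + 75*x - 125

Expanding det(x·I − A) (e.g. by cofactor expansion or by noting that A is similar to its Jordan form J, which has the same characteristic polynomial as A) gives
  χ_A(x) = x^3 - 15*x^2 + 75*x - 125
which factors as (x - 5)^3. The eigenvalues (with algebraic multiplicities) are λ = 5 with multiplicity 3.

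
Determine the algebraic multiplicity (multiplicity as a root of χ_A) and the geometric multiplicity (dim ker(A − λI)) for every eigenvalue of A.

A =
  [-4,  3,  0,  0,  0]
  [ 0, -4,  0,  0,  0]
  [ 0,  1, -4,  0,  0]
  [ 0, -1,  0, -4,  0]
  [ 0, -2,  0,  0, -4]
λ = -4: alg = 5, geom = 4

Step 1 — factor the characteristic polynomial to read off the algebraic multiplicities:
  χ_A(x) = (x + 4)^5

Step 2 — compute geometric multiplicities via the rank-nullity identity g(λ) = n − rank(A − λI):
  rank(A − (-4)·I) = 1, so dim ker(A − (-4)·I) = n − 1 = 4

Summary:
  λ = -4: algebraic multiplicity = 5, geometric multiplicity = 4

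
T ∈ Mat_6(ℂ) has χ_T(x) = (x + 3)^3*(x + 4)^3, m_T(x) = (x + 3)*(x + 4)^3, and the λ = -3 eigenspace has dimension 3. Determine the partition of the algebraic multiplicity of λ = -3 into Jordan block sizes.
Block sizes for λ = -3: [1, 1, 1]

Step 1 — from the characteristic polynomial, algebraic multiplicity of λ = -3 is 3. From dim ker(T − (-3)·I) = 3, there are exactly 3 Jordan blocks for λ = -3.
Step 2 — from the minimal polynomial, the factor (x + 3) tells us the largest block for λ = -3 has size 1.
Step 3 — with total size 3, 3 blocks, and largest block 1, the block sizes (in nonincreasing order) are [1, 1, 1].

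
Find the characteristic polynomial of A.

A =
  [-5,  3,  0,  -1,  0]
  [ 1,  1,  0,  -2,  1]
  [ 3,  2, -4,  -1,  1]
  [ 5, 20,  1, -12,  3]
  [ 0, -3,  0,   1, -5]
x^5 + 25*x^4 + 250*x^3 + 1250*x^2 + 3125*x + 3125

Expanding det(x·I − A) (e.g. by cofactor expansion or by noting that A is similar to its Jordan form J, which has the same characteristic polynomial as A) gives
  χ_A(x) = x^5 + 25*x^4 + 250*x^3 + 1250*x^2 + 3125*x + 3125
which factors as (x + 5)^5. The eigenvalues (with algebraic multiplicities) are λ = -5 with multiplicity 5.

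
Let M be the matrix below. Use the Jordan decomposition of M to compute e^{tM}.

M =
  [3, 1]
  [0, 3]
e^{tM} =
  [exp(3*t), t*exp(3*t)]
  [0, exp(3*t)]

Strategy: write M = P · J · P⁻¹ where J is a Jordan canonical form, so e^{tM} = P · e^{tJ} · P⁻¹, and e^{tJ} can be computed block-by-block.

M has Jordan form
J =
  [3, 1]
  [0, 3]
(up to reordering of blocks).

Per-block formulas:
  For a 2×2 Jordan block J_2(3): exp(t · J_2(3)) = e^(3t)·(I + t·N), where N is the 2×2 nilpotent shift.

After assembling e^{tJ} and conjugating by P, we get:

e^{tM} =
  [exp(3*t), t*exp(3*t)]
  [0, exp(3*t)]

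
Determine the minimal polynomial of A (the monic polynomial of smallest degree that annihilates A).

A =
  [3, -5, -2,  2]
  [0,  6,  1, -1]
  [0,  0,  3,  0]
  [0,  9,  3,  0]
x^3 - 9*x^2 + 27*x - 27

The characteristic polynomial is χ_A(x) = (x - 3)^4, so the eigenvalues are known. The minimal polynomial is
  m_A(x) = Π_λ (x − λ)^{k_λ}
where k_λ is the size of the *largest* Jordan block for λ (equivalently, the smallest k with (A − λI)^k v = 0 for every generalised eigenvector v of λ).

  λ = 3: largest Jordan block has size 3, contributing (x − 3)^3

So m_A(x) = (x - 3)^3 = x^3 - 9*x^2 + 27*x - 27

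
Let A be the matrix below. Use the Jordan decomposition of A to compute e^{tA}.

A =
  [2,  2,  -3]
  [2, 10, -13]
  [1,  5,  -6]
e^{tA} =
  [t^2*exp(2*t)/2 + exp(2*t), t^2*exp(2*t)/2 + 2*t*exp(2*t), -t^2*exp(2*t) - 3*t*exp(2*t)]
  [3*t^2*exp(2*t)/2 + 2*t*exp(2*t), 3*t^2*exp(2*t)/2 + 8*t*exp(2*t) + exp(2*t), -3*t^2*exp(2*t) - 13*t*exp(2*t)]
  [t^2*exp(2*t) + t*exp(2*t), t^2*exp(2*t) + 5*t*exp(2*t), -2*t^2*exp(2*t) - 8*t*exp(2*t) + exp(2*t)]

Strategy: write A = P · J · P⁻¹ where J is a Jordan canonical form, so e^{tA} = P · e^{tJ} · P⁻¹, and e^{tJ} can be computed block-by-block.

A has Jordan form
J =
  [2, 1, 0]
  [0, 2, 1]
  [0, 0, 2]
(up to reordering of blocks).

Per-block formulas:
  For a 3×3 Jordan block J_3(2): exp(t · J_3(2)) = e^(2t)·(I + t·N + (t^2/2)·N^2), where N is the 3×3 nilpotent shift.

After assembling e^{tJ} and conjugating by P, we get:

e^{tA} =
  [t^2*exp(2*t)/2 + exp(2*t), t^2*exp(2*t)/2 + 2*t*exp(2*t), -t^2*exp(2*t) - 3*t*exp(2*t)]
  [3*t^2*exp(2*t)/2 + 2*t*exp(2*t), 3*t^2*exp(2*t)/2 + 8*t*exp(2*t) + exp(2*t), -3*t^2*exp(2*t) - 13*t*exp(2*t)]
  [t^2*exp(2*t) + t*exp(2*t), t^2*exp(2*t) + 5*t*exp(2*t), -2*t^2*exp(2*t) - 8*t*exp(2*t) + exp(2*t)]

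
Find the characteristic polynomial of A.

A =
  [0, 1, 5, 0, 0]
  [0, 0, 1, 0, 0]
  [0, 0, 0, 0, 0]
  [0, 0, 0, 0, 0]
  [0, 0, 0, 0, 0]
x^5

Expanding det(x·I − A) (e.g. by cofactor expansion or by noting that A is similar to its Jordan form J, which has the same characteristic polynomial as A) gives
  χ_A(x) = x^5
which factors as x^5. The eigenvalues (with algebraic multiplicities) are λ = 0 with multiplicity 5.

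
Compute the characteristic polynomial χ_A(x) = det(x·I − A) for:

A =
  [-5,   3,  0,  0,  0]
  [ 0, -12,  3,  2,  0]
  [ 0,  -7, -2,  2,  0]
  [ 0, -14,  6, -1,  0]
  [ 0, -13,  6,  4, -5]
x^5 + 25*x^4 + 250*x^3 + 1250*x^2 + 3125*x + 3125

Expanding det(x·I − A) (e.g. by cofactor expansion or by noting that A is similar to its Jordan form J, which has the same characteristic polynomial as A) gives
  χ_A(x) = x^5 + 25*x^4 + 250*x^3 + 1250*x^2 + 3125*x + 3125
which factors as (x + 5)^5. The eigenvalues (with algebraic multiplicities) are λ = -5 with multiplicity 5.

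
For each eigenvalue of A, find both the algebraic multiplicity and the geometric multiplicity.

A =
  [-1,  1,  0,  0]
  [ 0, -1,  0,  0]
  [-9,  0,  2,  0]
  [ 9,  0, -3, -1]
λ = -1: alg = 3, geom = 2; λ = 2: alg = 1, geom = 1

Step 1 — factor the characteristic polynomial to read off the algebraic multiplicities:
  χ_A(x) = (x - 2)*(x + 1)^3

Step 2 — compute geometric multiplicities via the rank-nullity identity g(λ) = n − rank(A − λI):
  rank(A − (-1)·I) = 2, so dim ker(A − (-1)·I) = n − 2 = 2
  rank(A − (2)·I) = 3, so dim ker(A − (2)·I) = n − 3 = 1

Summary:
  λ = -1: algebraic multiplicity = 3, geometric multiplicity = 2
  λ = 2: algebraic multiplicity = 1, geometric multiplicity = 1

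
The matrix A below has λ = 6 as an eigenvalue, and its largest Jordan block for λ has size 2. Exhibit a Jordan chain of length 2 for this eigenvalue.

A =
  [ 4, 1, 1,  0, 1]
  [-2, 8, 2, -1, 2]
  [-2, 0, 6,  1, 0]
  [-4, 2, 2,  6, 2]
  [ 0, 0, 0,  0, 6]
A Jordan chain for λ = 6 of length 2:
v_1 = (-2, -2, -2, -4, 0)ᵀ
v_2 = (1, 0, 0, 0, 0)ᵀ

Let N = A − (6)·I. We want v_2 with N^2 v_2 = 0 but N^1 v_2 ≠ 0; then v_{j-1} := N · v_j for j = 2, …, 2.

Pick v_2 = (1, 0, 0, 0, 0)ᵀ.
Then v_1 = N · v_2 = (-2, -2, -2, -4, 0)ᵀ.

Sanity check: (A − (6)·I) v_1 = (0, 0, 0, 0, 0)ᵀ = 0. ✓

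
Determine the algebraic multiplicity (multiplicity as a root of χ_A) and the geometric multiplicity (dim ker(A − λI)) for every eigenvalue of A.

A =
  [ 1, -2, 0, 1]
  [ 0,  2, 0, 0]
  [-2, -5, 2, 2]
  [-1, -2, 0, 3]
λ = 2: alg = 4, geom = 2

Step 1 — factor the characteristic polynomial to read off the algebraic multiplicities:
  χ_A(x) = (x - 2)^4

Step 2 — compute geometric multiplicities via the rank-nullity identity g(λ) = n − rank(A − λI):
  rank(A − (2)·I) = 2, so dim ker(A − (2)·I) = n − 2 = 2

Summary:
  λ = 2: algebraic multiplicity = 4, geometric multiplicity = 2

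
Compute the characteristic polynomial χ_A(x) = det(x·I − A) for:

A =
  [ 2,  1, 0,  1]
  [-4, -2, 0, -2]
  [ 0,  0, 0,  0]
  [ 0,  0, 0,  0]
x^4

Expanding det(x·I − A) (e.g. by cofactor expansion or by noting that A is similar to its Jordan form J, which has the same characteristic polynomial as A) gives
  χ_A(x) = x^4
which factors as x^4. The eigenvalues (with algebraic multiplicities) are λ = 0 with multiplicity 4.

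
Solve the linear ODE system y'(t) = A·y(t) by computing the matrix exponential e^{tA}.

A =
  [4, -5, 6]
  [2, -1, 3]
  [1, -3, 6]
e^{tA} =
  [-3*t^2*exp(3*t)/2 + t*exp(3*t) + exp(3*t), -3*t^2*exp(3*t)/2 - 5*t*exp(3*t), 9*t^2*exp(3*t)/2 + 6*t*exp(3*t)]
  [-3*t^2*exp(3*t)/2 + 2*t*exp(3*t), -3*t^2*exp(3*t)/2 - 4*t*exp(3*t) + exp(3*t), 9*t^2*exp(3*t)/2 + 3*t*exp(3*t)]
  [-t^2*exp(3*t) + t*exp(3*t), -t^2*exp(3*t) - 3*t*exp(3*t), 3*t^2*exp(3*t) + 3*t*exp(3*t) + exp(3*t)]

Strategy: write A = P · J · P⁻¹ where J is a Jordan canonical form, so e^{tA} = P · e^{tJ} · P⁻¹, and e^{tJ} can be computed block-by-block.

A has Jordan form
J =
  [3, 1, 0]
  [0, 3, 1]
  [0, 0, 3]
(up to reordering of blocks).

Per-block formulas:
  For a 3×3 Jordan block J_3(3): exp(t · J_3(3)) = e^(3t)·(I + t·N + (t^2/2)·N^2), where N is the 3×3 nilpotent shift.

After assembling e^{tJ} and conjugating by P, we get:

e^{tA} =
  [-3*t^2*exp(3*t)/2 + t*exp(3*t) + exp(3*t), -3*t^2*exp(3*t)/2 - 5*t*exp(3*t), 9*t^2*exp(3*t)/2 + 6*t*exp(3*t)]
  [-3*t^2*exp(3*t)/2 + 2*t*exp(3*t), -3*t^2*exp(3*t)/2 - 4*t*exp(3*t) + exp(3*t), 9*t^2*exp(3*t)/2 + 3*t*exp(3*t)]
  [-t^2*exp(3*t) + t*exp(3*t), -t^2*exp(3*t) - 3*t*exp(3*t), 3*t^2*exp(3*t) + 3*t*exp(3*t) + exp(3*t)]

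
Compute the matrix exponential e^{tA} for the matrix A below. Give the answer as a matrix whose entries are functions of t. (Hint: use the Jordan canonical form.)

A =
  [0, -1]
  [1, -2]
e^{tA} =
  [t*exp(-t) + exp(-t), -t*exp(-t)]
  [t*exp(-t), -t*exp(-t) + exp(-t)]

Strategy: write A = P · J · P⁻¹ where J is a Jordan canonical form, so e^{tA} = P · e^{tJ} · P⁻¹, and e^{tJ} can be computed block-by-block.

A has Jordan form
J =
  [-1,  1]
  [ 0, -1]
(up to reordering of blocks).

Per-block formulas:
  For a 2×2 Jordan block J_2(-1): exp(t · J_2(-1)) = e^(-1t)·(I + t·N), where N is the 2×2 nilpotent shift.

After assembling e^{tJ} and conjugating by P, we get:

e^{tA} =
  [t*exp(-t) + exp(-t), -t*exp(-t)]
  [t*exp(-t), -t*exp(-t) + exp(-t)]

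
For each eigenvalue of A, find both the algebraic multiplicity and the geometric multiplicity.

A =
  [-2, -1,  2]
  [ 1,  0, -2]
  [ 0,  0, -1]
λ = -1: alg = 3, geom = 2

Step 1 — factor the characteristic polynomial to read off the algebraic multiplicities:
  χ_A(x) = (x + 1)^3

Step 2 — compute geometric multiplicities via the rank-nullity identity g(λ) = n − rank(A − λI):
  rank(A − (-1)·I) = 1, so dim ker(A − (-1)·I) = n − 1 = 2

Summary:
  λ = -1: algebraic multiplicity = 3, geometric multiplicity = 2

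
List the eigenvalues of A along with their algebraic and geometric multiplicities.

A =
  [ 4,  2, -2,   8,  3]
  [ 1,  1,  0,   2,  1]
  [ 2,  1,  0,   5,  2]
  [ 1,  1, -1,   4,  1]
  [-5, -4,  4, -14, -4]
λ = 1: alg = 5, geom = 3

Step 1 — factor the characteristic polynomial to read off the algebraic multiplicities:
  χ_A(x) = (x - 1)^5

Step 2 — compute geometric multiplicities via the rank-nullity identity g(λ) = n − rank(A − λI):
  rank(A − (1)·I) = 2, so dim ker(A − (1)·I) = n − 2 = 3

Summary:
  λ = 1: algebraic multiplicity = 5, geometric multiplicity = 3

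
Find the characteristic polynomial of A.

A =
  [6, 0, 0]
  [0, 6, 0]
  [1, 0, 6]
x^3 - 18*x^2 + 108*x - 216

Expanding det(x·I − A) (e.g. by cofactor expansion or by noting that A is similar to its Jordan form J, which has the same characteristic polynomial as A) gives
  χ_A(x) = x^3 - 18*x^2 + 108*x - 216
which factors as (x - 6)^3. The eigenvalues (with algebraic multiplicities) are λ = 6 with multiplicity 3.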